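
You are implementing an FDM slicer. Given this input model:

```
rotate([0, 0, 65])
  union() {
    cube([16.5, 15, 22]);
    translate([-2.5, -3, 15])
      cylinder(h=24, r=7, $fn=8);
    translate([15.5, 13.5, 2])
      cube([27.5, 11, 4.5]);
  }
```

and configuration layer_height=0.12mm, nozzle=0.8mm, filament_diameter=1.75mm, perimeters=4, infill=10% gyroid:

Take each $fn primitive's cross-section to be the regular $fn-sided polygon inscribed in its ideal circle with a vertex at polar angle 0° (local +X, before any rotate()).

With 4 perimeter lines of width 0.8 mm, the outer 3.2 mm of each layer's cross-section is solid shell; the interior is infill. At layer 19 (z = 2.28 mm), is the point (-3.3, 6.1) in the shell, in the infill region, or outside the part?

infill

At z = 2.28 mm: the 16.5×15 cube contributes its full rectangle; the cylinder at (-2.5, -3) is absent (z outside [15, 39]); the cube at (15.5, 13.5) (footprint 27.5×11) is included at this height; Combining (union): the regions partially overlap (shared area 1.50 mm²), so overlapping operands fuse into one piece — 1 connected region; (whole slice rotated 65° about Z — lengths, areas and connectivity unchanged). Overall, the cross-section is a single solid region. Undo the 65° rotation: the query point maps to (4.134, 5.569) in the un-rotated model frame. The nearest boundary edge runs (0.00, 0.00)→(0.00, 15.00); distance from the point to it = 4.13 mm. The point is inside the cross-section and 4.13 mm from the nearest boundary — more than the 3.2 mm shell width (4 × 0.8), so it's in the infill interior.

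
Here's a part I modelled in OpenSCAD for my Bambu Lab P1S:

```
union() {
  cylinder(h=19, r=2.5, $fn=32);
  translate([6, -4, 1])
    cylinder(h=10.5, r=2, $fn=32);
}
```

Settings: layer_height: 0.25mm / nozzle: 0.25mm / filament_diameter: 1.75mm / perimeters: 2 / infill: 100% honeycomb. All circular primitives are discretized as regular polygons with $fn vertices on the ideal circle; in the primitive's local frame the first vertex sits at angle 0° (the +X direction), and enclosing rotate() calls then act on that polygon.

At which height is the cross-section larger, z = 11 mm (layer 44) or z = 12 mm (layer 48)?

layer 44 (z = 11 mm)

Layer 44 (z = 11): the r=2.5 cylinder gives a regular 32-gon of circumradius 2.5 (constant along its height) (area = (32/2)·2.500²·sin(360°/32) = 19.51 mm²); the r=2 cylinder at (6, -4) contributes a regular 32-gon of circumradius 2 (area = (32/2)·2.000²·sin(360°/32) = 12.49 mm²); Merging all regions: the 2 present regions are separate (no shared area or edge), so areas and boundary lengths simply add and each stays a separate island — area = 31.99 mm². So its area = 31.99 mm². Layer 48 (z = 12): the cylinder: section is a regular 32-gon, circumradius r=2.5 (area = (32/2)·2.500²·sin(360°/32) = 19.51 mm²); the cylinder at (6, -4) does not reach this height (z outside [1, 11.5]); Combining (union): only the r=2.5 cylinder is present, so the union is just that shape — area = 19.51 mm². So its area = 19.51 mm². Layer 44 is larger (31.99 vs 19.51 mm²).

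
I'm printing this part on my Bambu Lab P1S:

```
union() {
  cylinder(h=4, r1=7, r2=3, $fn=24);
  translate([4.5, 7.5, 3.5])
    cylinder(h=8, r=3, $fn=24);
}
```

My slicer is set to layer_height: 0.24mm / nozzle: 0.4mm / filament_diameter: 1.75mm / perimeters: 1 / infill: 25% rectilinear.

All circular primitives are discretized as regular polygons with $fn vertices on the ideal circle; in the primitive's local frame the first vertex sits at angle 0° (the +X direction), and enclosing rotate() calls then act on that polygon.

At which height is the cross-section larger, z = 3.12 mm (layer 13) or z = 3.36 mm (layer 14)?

Layer 13 (z = 3.12): the cone: at t=0.780 of its height the radius interpolates to r₁+(r₂−r₁)t = 3.880, giving a regular 24-gon of that circumradius (area = (24/2)·3.880²·sin(360°/24) = 46.76 mm²); the cylinder at (4.5, 7.5) is absent (z outside [3.5, 11.5]); Taking the union: only the cone is present, so the union is just that shape — area = 46.76 mm². So its area = 46.76 mm². Layer 14 (z = 3.36): the cone (r1=7→r2=3) has section circumradius 3.640 here — a regular 24-gon (area = (24/2)·3.640²·sin(360°/24) = 41.15 mm²); the cylinder at (4.5, 7.5) is not intersected at this z (z outside [3.5, 11.5]); Taking the union: only the cone is present, so the union is just that shape — area = 41.15 mm². So its area = 41.15 mm². Layer 13 is larger (46.76 vs 41.15 mm²).

layer 13 (z = 3.12 mm)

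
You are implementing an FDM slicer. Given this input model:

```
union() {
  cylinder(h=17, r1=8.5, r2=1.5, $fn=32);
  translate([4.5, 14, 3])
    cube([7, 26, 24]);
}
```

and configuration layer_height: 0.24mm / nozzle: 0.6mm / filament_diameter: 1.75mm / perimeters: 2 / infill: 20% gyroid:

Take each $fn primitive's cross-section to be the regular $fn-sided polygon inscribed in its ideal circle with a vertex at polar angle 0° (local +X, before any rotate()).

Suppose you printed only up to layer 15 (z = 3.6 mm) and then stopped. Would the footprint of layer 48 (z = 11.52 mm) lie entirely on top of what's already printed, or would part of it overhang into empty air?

entirely on top

Compare the two slices. At z = 3.6: the cone contributes a regular 32-gon of circumradius 7.018 (interpolated between r1=8.5 and r2=1.5 at t=0.212) (area = (32/2)·7.018²·sin(360°/32) = 153.72 mm²); the 7×26 cube at (4.5, 14) contributes its full rectangle (area 182.00 mm²); Merging all regions: the 2 present regions are separate (no shared area or edge), so areas and boundary lengths simply add and each stays a separate island — area = 335.72 mm². At z = 11.52: the cone: at t=0.678 of its height the radius interpolates to r₁+(r₂−r₁)t = 3.756, giving a regular 32-gon of that circumradius (area = (32/2)·3.756²·sin(360°/32) = 44.05 mm²); the 7×26 cube at (4.5, 14) contributes its full rectangle (area 182.00 mm²); Taking the union: the 2 present regions are separate (no shared area or edge), so areas and boundary lengths simply add and each stays a separate island — area = 226.05 mm². Checking containment: the cross-section at z = 11.52 is a subset of the cross-section at z = 3.6.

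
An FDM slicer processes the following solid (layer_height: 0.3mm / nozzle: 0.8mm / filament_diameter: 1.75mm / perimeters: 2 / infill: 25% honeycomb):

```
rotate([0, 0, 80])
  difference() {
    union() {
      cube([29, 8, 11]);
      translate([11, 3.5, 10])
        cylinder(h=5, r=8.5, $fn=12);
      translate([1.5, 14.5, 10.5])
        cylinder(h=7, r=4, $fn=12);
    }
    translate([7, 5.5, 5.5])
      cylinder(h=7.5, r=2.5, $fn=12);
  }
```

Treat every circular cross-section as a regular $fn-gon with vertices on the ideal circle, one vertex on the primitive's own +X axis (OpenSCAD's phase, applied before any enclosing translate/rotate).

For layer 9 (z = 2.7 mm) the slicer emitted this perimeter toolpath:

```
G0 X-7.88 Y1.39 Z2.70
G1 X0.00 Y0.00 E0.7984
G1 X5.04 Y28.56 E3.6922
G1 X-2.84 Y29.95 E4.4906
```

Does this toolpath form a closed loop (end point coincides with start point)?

Start point (G0): (-7.88, 1.39). End point (last G1): the path does not return to the start — open.

no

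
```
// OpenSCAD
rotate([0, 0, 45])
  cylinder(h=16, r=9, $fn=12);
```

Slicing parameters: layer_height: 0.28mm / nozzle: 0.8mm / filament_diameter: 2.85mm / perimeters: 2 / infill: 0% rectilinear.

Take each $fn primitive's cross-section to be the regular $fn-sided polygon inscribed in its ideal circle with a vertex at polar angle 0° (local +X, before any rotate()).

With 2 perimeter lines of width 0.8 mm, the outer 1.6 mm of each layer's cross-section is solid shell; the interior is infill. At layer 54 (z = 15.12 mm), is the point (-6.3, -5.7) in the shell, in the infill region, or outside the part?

shell

At z = 15.12 mm: the r=9 cylinder contributes a regular 12-gon of circumradius 9; (whole slice rotated 45° about Z — lengths, areas and connectivity unchanged). Overall, the cross-section is a single solid region. Undo the 45° rotation: the query point maps to (-8.485, 0.424) in the un-rotated model frame. The nearest boundary edge runs (-7.79, 4.50)→(-9.00, 0.00); distance from the point to it = 0.39 mm. The point is inside the cross-section, 0.39 mm from the nearest boundary — within the 1.6 mm shell band (2 × 0.8).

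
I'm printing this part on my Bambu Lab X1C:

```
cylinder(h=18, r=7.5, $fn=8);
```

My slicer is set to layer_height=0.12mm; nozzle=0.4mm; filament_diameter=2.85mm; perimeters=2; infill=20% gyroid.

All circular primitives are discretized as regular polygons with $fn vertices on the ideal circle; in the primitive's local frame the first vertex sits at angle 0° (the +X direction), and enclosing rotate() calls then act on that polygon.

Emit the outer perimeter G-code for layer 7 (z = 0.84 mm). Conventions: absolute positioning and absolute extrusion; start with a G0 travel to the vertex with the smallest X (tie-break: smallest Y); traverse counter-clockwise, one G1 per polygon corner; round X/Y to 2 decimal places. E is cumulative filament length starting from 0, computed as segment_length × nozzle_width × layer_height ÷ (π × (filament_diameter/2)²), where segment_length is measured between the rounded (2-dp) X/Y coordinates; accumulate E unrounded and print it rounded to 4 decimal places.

G0 X-7.50 Y0.00 Z0.84
G1 X-5.30 Y-5.30 E0.0432
G1 X0.00 Y-7.50 E0.0864
G1 X5.30 Y-5.30 E0.1295
G1 X7.50 Y0.00 E0.1727
G1 X5.30 Y5.30 E0.2159
G1 X0.00 Y7.50 E0.2591
G1 X-5.30 Y5.30 E0.3022
G1 X-7.50 Y0.00 E0.3454

At z = 0.84 mm: the r=7.5 cylinder gives a regular 8-gon of circumradius 7.5 (constant along its height). The outline is a single polygon with 8 vertices. Extrusion per mm of travel: 0.4 × 0.12 / (π × 1.425²) = 0.007524. Accumulating E over each segment gives final E = 0.3454.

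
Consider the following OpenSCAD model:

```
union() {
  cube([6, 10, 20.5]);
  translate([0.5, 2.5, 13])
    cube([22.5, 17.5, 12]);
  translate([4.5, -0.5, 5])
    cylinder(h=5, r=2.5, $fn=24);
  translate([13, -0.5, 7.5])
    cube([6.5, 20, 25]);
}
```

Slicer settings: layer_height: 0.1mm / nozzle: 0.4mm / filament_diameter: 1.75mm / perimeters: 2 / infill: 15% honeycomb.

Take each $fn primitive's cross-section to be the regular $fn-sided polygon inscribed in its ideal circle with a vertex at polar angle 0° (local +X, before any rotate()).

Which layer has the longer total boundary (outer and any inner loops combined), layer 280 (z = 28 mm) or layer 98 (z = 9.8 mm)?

layer 98 (z = 9.8 mm)

Layer 280 (z = 28): the cube is absent (z outside [0, 20.5]); the cube at (0.5, 2.5) is absent (z outside [13, 25]); the cylinder at (4.5, -0.5) does not reach this height (z outside [5, 10]); the cube at (13, -0.5) (footprint 6.5×20) is included at this height (perimeter 53.00 mm); Taking the union: only the 6.5×20 cube at (13, -0.5) is present, so the union is just that shape — boundary = 53.00 mm. So its perimeter = 53.00 mm. Layer 98 (z = 9.8): the cube is present — its section is the full 6×10 rectangle (perimeter 32.00 mm); the cube at (0.5, 2.5) does not reach this height (z outside [13, 25]); the r=2.5 cylinder at (4.5, -0.5) gives a regular 24-gon of circumradius 2.5 (constant along its height) (perimeter = 2·24·2.500·sin(180°/24) = 15.66 mm); the cube at (13, -0.5) (footprint 6.5×20) is included at this height (perimeter 53.00 mm); Taking the union: the regions partially overlap (shared area 6.36 mm²), so the edge portions inside another operand are dropped and the merged outline is re-measured after clipping — boundary = 90.22 mm. So its perimeter = 90.22 mm. Layer 98 is larger (90.22 vs 53.00 mm).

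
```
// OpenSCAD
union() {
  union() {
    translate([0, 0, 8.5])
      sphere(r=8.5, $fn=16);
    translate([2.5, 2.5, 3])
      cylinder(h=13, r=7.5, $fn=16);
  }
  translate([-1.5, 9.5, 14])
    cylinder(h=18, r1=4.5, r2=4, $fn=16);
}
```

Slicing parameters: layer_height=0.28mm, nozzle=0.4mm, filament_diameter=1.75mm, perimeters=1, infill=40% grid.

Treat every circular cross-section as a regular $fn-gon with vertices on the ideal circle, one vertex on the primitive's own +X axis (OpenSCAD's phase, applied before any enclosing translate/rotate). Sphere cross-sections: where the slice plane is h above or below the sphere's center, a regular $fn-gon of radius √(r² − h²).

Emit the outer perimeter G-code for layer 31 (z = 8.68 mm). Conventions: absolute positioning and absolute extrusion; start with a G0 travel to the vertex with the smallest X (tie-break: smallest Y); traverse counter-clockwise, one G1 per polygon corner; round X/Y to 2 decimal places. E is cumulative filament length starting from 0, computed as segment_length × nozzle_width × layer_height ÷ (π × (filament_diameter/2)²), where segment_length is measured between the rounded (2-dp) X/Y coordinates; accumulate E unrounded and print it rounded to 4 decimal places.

G0 X-8.50 Y0.00 Z8.68
G1 X-7.85 Y-3.25 E0.1543
G1 X-6.01 Y-6.01 E0.3088
G1 X-3.25 Y-7.85 E0.4632
G1 X0.00 Y-8.50 E0.6176
G1 X3.25 Y-7.85 E0.7719
G1 X6.01 Y-6.01 E0.9264
G1 X7.85 Y-3.25 E1.0808
G1 X8.00 Y-2.51 E1.1160
G1 X9.43 Y-0.37 E1.2358
G1 X10.00 Y2.50 E1.3721
G1 X9.43 Y5.37 E1.5083
G1 X7.80 Y7.80 E1.6446
G1 X5.37 Y9.43 E1.7808
G1 X2.50 Y10.00 E1.9171
G1 X-0.37 Y9.43 E2.0533
G1 X-2.51 Y8.00 E2.1732
G1 X-3.25 Y7.85 E2.2083
G1 X-6.01 Y6.01 E2.3628
G1 X-7.85 Y3.25 E2.5172
G1 X-8.50 Y0.00 E2.6716

At z = 8.68 mm: the sphere: section is a regular 16-gon, circumradius = √(r²−h²) = √(8.5²−0.18²) = 8.498; the r=7.5 cylinder at (2.5, 2.5) contributes a regular 16-gon of circumradius 7.5; Merging all regions: the regions partially overlap (shared area 139.03 mm²), so overlapping operands fuse into one piece — 1 connected region; the cone at (-1.5, 9.5) does not reach this height (z outside [14, 32]); Taking the union: only that combined region is present, so the union is just that shape — 1 connected region. The outline is a single polygon with 20 vertices. Extrusion per mm of travel: 0.4 × 0.28 / (π × 0.875²) = 0.046564. Accumulating E over each segment gives final E = 2.6716.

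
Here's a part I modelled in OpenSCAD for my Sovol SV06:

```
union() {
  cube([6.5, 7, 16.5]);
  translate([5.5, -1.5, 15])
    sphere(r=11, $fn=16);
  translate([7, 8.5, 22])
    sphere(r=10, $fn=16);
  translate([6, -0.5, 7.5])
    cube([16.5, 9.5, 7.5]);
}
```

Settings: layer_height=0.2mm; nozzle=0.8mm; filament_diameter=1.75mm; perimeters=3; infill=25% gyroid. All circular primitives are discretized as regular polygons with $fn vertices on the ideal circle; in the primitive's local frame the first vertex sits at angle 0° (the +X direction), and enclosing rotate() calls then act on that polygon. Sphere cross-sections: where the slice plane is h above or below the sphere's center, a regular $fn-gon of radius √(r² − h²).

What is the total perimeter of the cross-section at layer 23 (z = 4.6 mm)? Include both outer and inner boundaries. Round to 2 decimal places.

At z = 4.6 mm: the cube (footprint 6.5×7) is included at this height (perimeter 27.00 mm); the r=11 sphere at (5.5, -1.5) contributes a regular 16-gon of circumradius √(11²−10.4²) = 3.583 (perimeter = 2·16·3.583·sin(180°/16) = 22.37 mm); the sphere at (7, 8.5) does not reach this height (|z−center|=17.400 > r=10); the cube at (6, -0.5) does not reach this height (z outside [7.5, 15]); Taking the union: the regions partially overlap (shared area 6.66 mm²), so the edge portions inside another operand are dropped and the merged outline is re-measured after clipping — boundary = 38.20 mm. Overall, the cross-section is a single solid region. Total boundary length (outer) = 38.20 mm.

38.20 mm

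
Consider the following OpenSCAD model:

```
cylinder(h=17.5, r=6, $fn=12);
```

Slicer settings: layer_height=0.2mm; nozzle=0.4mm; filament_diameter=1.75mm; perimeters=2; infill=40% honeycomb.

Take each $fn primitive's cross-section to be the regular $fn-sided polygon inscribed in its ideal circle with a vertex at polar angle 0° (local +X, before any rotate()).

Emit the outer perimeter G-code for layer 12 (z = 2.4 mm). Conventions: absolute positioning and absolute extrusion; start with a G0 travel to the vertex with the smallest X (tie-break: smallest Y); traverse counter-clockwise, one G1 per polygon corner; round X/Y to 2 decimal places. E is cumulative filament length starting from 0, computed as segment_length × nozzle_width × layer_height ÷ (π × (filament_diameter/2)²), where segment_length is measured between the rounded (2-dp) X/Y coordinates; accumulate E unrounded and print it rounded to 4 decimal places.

G0 X-6.00 Y0.00 Z2.40
G1 X-5.20 Y-3.00 E0.1033
G1 X-3.00 Y-5.20 E0.2067
G1 X0.00 Y-6.00 E0.3100
G1 X3.00 Y-5.20 E0.4133
G1 X5.20 Y-3.00 E0.5168
G1 X6.00 Y0.00 E0.6200
G1 X5.20 Y3.00 E0.7233
G1 X3.00 Y5.20 E0.8268
G1 X0.00 Y6.00 E0.9300
G1 X-3.00 Y5.20 E1.0333
G1 X-5.20 Y3.00 E1.1368
G1 X-6.00 Y0.00 E1.2401

At z = 2.4 mm: the r=6 cylinder contributes a regular 12-gon of circumradius 6. The outline is a single polygon with 12 vertices. Extrusion per mm of travel: 0.4 × 0.2 / (π × 0.875²) = 0.033260. Accumulating E over each segment gives final E = 1.2401.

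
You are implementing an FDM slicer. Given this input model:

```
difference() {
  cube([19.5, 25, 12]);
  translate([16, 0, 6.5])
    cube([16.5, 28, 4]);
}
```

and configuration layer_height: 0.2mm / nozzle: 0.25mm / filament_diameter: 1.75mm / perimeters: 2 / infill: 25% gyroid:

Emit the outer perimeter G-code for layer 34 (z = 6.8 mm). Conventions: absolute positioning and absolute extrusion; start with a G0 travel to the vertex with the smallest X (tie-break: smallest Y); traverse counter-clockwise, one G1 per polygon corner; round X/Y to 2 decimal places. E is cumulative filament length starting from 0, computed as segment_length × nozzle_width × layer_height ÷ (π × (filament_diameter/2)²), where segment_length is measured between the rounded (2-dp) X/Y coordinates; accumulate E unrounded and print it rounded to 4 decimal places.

At z = 6.8 mm: the cube is present — its section is the full 19.5×25 rectangle; the cube at (16, 0) is present — its section is the full 16.5×28 rectangle; Subtracting the remaining from the first: starting from the 19.5×25 cube, the 16.5×28 cube at (16, 0) partially overlaps it — only the 87.50 mm² overlap (of its 462.00 mm²) is removed, clipping the outline — 1 connected region. The outline is a single polygon with 4 vertices. Extrusion per mm of travel: 0.25 × 0.2 / (π × 0.875²) = 0.020788. Accumulating E over each segment gives final E = 1.7046.

G0 X0.00 Y0.00 Z6.80
G1 X16.00 Y0.00 E0.3326
G1 X16.00 Y25.00 E0.8523
G1 X0.00 Y25.00 E1.1849
G1 X0.00 Y0.00 E1.7046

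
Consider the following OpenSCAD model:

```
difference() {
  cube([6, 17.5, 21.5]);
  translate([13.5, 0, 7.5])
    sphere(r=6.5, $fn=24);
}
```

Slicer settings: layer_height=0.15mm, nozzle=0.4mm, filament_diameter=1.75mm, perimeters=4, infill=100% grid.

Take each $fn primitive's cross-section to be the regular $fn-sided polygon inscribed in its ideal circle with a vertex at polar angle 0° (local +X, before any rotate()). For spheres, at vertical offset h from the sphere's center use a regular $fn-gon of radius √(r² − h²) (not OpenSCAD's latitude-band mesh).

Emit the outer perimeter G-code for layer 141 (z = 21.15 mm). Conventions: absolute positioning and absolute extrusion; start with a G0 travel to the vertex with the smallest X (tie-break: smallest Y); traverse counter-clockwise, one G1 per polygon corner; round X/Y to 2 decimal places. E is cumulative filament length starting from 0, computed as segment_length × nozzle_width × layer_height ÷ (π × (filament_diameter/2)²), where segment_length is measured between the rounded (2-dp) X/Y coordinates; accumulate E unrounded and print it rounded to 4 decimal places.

G0 X0.00 Y0.00 Z21.15
G1 X6.00 Y0.00 E0.1497
G1 X6.00 Y17.50 E0.5862
G1 X0.00 Y17.50 E0.7359
G1 X0.00 Y0.00 E1.1724

At z = 21.15 mm: the cube (footprint 6×17.5) is included at this height; the sphere at (13.5, 0) is absent (|z−center|=13.650 > r=6.5); Taking the first minus the rest: none of the subtracted shapes is present at this height, so the 6×17.5 cube is unchanged — 1 connected region. The outline is a single polygon with 4 vertices. Extrusion per mm of travel: 0.4 × 0.15 / (π × 0.875²) = 0.024945. Accumulating E over each segment gives final E = 1.1724.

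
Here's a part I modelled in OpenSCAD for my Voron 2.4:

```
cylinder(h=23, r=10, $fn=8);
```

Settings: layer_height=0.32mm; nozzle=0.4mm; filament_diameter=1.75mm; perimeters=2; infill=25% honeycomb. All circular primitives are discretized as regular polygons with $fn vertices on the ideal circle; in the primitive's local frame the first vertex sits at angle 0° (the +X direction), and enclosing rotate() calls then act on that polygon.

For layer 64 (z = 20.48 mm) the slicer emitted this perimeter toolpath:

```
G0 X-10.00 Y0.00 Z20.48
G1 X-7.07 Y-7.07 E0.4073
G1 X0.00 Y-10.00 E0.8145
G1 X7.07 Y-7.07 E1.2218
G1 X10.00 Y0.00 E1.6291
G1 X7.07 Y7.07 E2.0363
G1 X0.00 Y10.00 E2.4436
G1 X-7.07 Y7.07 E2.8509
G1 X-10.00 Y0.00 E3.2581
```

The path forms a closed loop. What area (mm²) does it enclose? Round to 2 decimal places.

282.80 mm²

Apply the shoelace formula to the sequence of (X, Y) vertices; enclosed area = 282.80 mm².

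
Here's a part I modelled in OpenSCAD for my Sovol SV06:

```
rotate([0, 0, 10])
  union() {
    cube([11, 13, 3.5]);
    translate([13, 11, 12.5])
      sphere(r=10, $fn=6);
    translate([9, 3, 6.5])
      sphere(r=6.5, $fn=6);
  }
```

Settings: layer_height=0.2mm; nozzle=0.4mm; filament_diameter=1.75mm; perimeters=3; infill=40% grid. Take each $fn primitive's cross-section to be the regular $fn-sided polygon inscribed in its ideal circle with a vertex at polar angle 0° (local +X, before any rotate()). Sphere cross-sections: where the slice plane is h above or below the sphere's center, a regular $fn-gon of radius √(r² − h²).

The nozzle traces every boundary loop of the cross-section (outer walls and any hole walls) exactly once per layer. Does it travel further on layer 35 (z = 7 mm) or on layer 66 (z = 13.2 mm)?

layer 35 (z = 7 mm)

Layer 35 (z = 7): the cube is not intersected at this z (z outside [0, 3.5]); the sphere at (13, 11): section is a regular 6-gon, circumradius = √(r²−h²) = √(10²−5.5²) = 8.352 (perimeter = 2·6·8.352·sin(180°/6) = 50.11 mm); the r=6.5 sphere at (9, 3) slices to a regular 6-gon of circumradius 6.481 (√(r²−h²) with h=0.5 from center) (perimeter = 2·6·6.481·sin(180°/6) = 38.88 mm); Combining (union): the regions partially overlap (shared area 30.11 mm²), so the edge portions inside another operand are dropped and the merged outline is re-measured after clipping — boundary = 65.38 mm; (whole slice rotated 10° about Z — lengths, areas and connectivity unchanged). So its perimeter = 65.38 mm. Layer 66 (z = 13.2): the cube is absent (z outside [0, 3.5]); the r=10 sphere at (13, 11) contributes a regular 6-gon of circumradius √(10²−0.7²) = 9.975 (perimeter = 2·6·9.975·sin(180°/6) = 59.85 mm); the sphere at (9, 3) is absent (|z−center|=6.700 > r=6.5); Merging all regions: only the r=10 sphere at (13, 11) is present, so the union is just that shape — boundary = 59.85 mm; (whole slice rotated 10° about Z — lengths, areas and connectivity unchanged). So its perimeter = 59.85 mm. Layer 35 is larger (65.38 vs 59.85 mm).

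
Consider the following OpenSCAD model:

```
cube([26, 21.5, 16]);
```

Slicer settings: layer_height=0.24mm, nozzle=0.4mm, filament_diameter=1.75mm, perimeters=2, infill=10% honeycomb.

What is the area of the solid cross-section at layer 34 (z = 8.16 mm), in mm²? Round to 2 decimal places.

559.00 mm²

At z = 8.16 mm: the cube (footprint 26×21.5) is included at this height (area 559.00 mm²). Overall, the cross-section is a single solid region. Net area = 559.00 mm².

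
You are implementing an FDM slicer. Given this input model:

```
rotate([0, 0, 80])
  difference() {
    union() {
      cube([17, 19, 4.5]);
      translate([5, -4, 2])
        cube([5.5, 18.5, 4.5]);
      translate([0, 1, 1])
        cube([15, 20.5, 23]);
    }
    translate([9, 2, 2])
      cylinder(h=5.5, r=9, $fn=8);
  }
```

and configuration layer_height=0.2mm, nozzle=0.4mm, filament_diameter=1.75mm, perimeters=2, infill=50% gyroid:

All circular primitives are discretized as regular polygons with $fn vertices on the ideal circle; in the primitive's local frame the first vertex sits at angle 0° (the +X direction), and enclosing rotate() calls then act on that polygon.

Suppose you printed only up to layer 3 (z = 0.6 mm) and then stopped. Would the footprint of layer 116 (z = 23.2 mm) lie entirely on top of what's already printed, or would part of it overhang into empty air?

part overhangs

Compare the two slices. At z = 0.6: the 17×19 cube contributes its full rectangle (area 323.00 mm²); the cube at (5, -4) is not intersected at this z (z outside [2, 6.5]); the cube at (0, 1) is absent (z outside [1, 24]); Taking the union: only the 17×19 cube is present, so the union is just that shape — area = 323.00 mm²; the cylinder at (9, 2) is absent (z outside [2, 7.5]); Taking the first minus the rest: none of the subtracted shapes is present at this height, so that combined region is unchanged — area = 323.00 mm²; (rotated 80° about Z; rotation is an isometry so areas/perimeters/island counts are preserved). At z = 23.2: the cube is not intersected at this z (z outside [0, 4.5]); the cube at (5, -4) is not intersected at this z (z outside [2, 6.5]); the 15×20.5 cube at (0, 1) contributes its full rectangle (area 307.50 mm²); Combining (union): only the 15×20.5 cube at (0, 1) is present, so the union is just that shape — area = 307.50 mm²; the cylinder at (9, 2) does not reach this height (z outside [2, 7.5]); After the difference (first − rest): none of the subtracted shapes is present at this height, so that combined region is unchanged — area = 307.50 mm²; (rotated 80° about Z; rotation is an isometry so areas/perimeters/island counts are preserved). Checking containment: at z = 23.2 the cross-section extends beyond the z = 0.6 cross-section by about 37.50 mm².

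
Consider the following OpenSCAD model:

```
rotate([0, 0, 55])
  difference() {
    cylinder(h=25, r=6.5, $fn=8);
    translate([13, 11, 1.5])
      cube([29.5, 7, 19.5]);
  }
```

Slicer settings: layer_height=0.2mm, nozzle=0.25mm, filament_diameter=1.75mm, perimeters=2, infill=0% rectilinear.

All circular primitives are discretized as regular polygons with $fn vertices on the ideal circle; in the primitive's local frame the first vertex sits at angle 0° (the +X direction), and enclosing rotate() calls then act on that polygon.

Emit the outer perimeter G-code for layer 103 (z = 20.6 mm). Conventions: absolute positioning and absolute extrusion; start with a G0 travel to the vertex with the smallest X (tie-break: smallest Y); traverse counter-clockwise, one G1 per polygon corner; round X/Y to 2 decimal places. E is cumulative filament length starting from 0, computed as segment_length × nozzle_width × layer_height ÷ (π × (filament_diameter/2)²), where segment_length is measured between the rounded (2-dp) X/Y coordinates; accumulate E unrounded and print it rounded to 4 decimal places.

At z = 20.6 mm: the cylinder: section is a regular 8-gon, circumradius r=6.5; the cube at (13, 11) is present — its section is the full 29.5×7 rectangle; Subtracting the remaining from the first: starting from the r=6.5 cylinder, the 29.5×7 cube at (13, 11) misses the remaining region (no effect) — 1 connected region; (whole slice rotated 55° about Z — lengths, areas and connectivity unchanged). The outline is a single polygon with 8 vertices. Extrusion per mm of travel: 0.25 × 0.2 / (π × 0.875²) = 0.020788. Accumulating E over each segment gives final E = 0.8271.

G0 X-6.40 Y-1.13 Z20.60
G1 X-3.73 Y-5.32 E0.1033
G1 X1.13 Y-6.40 E0.2068
G1 X5.32 Y-3.73 E0.3101
G1 X6.40 Y1.13 E0.4135
G1 X3.73 Y5.32 E0.5168
G1 X-1.13 Y6.40 E0.6203
G1 X-5.32 Y3.73 E0.7236
G1 X-6.40 Y-1.13 E0.8271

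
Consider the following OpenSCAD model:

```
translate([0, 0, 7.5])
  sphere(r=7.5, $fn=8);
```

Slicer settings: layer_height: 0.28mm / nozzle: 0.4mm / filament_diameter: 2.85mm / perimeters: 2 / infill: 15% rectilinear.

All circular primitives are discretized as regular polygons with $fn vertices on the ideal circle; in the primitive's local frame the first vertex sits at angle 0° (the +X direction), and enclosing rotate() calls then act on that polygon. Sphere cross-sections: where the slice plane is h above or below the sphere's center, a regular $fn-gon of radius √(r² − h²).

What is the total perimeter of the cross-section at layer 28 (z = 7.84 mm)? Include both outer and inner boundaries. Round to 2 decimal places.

45.87 mm

At z = 7.84 mm: the r=7.5 sphere slices to a regular 8-gon of circumradius 7.492 (√(r²−h²) with h=0.34 from center) (perimeter = 2·8·7.492·sin(180°/8) = 45.87 mm). Overall, the cross-section is a single solid region. Total boundary length (outer) = 45.87 mm.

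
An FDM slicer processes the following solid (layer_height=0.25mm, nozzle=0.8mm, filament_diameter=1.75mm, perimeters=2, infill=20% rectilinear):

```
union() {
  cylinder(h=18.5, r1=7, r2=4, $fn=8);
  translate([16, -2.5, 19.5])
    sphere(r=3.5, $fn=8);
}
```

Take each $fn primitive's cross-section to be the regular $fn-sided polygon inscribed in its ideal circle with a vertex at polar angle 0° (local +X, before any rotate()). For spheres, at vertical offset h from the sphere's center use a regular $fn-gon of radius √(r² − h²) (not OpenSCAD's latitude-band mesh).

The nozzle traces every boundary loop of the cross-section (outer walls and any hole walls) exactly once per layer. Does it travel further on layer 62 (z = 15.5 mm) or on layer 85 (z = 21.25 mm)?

Layer 62 (z = 15.5): the cone: at t=0.838 of its height the radius interpolates to r₁+(r₂−r₁)t = 4.486, giving a regular 8-gon of that circumradius (perimeter = 2·8·4.486·sin(180°/8) = 27.47 mm); the sphere at (16, -2.5) does not reach this height (|z−center|=4.000 > r=3.5); Combining (union): only the cone is present, so the union is just that shape — boundary = 27.47 mm. So its perimeter = 27.47 mm. Layer 85 (z = 21.25): the cone is not intersected at this z (z outside [0, 18.5]); the r=3.5 sphere at (16, -2.5) slices to a regular 8-gon of circumradius 3.031 (√(r²−h²) with h=1.75 from center) (perimeter = 2·8·3.031·sin(180°/8) = 18.56 mm); Combining (union): only the r=3.5 sphere at (16, -2.5) is present, so the union is just that shape — boundary = 18.56 mm. So its perimeter = 18.56 mm. Layer 62 is larger (27.47 vs 18.56 mm).

layer 62 (z = 15.5 mm)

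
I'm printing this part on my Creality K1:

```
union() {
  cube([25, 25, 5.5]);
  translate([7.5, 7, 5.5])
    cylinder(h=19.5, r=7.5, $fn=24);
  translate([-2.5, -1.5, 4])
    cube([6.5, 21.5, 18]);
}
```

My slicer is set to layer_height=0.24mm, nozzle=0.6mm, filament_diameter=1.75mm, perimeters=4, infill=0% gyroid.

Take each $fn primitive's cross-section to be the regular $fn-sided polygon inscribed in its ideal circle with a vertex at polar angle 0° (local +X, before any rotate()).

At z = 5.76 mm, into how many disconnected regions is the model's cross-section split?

1

At z = 5.76 mm: the cube is absent (z outside [0, 5.5]); the r=7.5 cylinder at (7.5, 7) contributes a regular 24-gon of circumradius 7.5; the cube at (-2.5, -1.5) is present — its section is the full 6.5×21.5 rectangle; Combining (union): the regions partially overlap (shared area 37.15 mm²), so overlapping operands fuse into one piece — 1 connected region. The result has 1 disconnected region.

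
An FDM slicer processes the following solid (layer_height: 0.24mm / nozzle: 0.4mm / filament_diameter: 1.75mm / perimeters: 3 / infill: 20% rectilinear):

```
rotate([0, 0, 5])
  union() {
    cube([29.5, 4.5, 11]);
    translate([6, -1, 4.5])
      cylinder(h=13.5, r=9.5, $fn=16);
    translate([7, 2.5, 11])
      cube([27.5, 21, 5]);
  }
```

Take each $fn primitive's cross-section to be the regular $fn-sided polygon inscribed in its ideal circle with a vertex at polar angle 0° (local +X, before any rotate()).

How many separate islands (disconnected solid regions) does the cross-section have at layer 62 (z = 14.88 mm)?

At z = 14.88 mm: the cube does not reach this height (z outside [0, 11]); the r=9.5 cylinder at (6, -1) gives a regular 16-gon of circumradius 9.5 (constant along its height); the 27.5×21 cube at (7, 2.5) contributes its full rectangle; Taking the union: the regions partially overlap (shared area 31.14 mm²), so overlapping operands fuse into one piece — 1 connected region; (rotated 5° about Z; rotation is an isometry so areas/perimeters/island counts are preserved). Overall, the cross-section is a single solid region. Island count = 1.

1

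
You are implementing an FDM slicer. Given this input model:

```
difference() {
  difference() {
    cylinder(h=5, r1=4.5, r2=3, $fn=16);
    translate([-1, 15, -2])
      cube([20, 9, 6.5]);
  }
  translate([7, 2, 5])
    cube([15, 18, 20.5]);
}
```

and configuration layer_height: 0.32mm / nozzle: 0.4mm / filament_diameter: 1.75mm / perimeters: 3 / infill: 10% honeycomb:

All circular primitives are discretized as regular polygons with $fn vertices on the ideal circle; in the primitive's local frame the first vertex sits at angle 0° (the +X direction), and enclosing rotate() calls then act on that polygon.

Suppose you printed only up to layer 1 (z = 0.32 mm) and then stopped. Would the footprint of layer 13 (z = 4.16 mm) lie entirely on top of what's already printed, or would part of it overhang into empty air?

Compare the two slices. At z = 0.32: the cone: at t=0.064 of its height the radius interpolates to r₁+(r₂−r₁)t = 4.404, giving a regular 16-gon of that circumradius (area = (16/2)·4.404²·sin(360°/16) = 59.38 mm²); the cube at (-1, 15) is present — its section is the full 20×9 rectangle (area 180.00 mm²); Subtracting the remaining from the first: starting from the cone (59.38 mm²), the 20×9 cube at (-1, 15) misses the remaining region (no effect) — area = 59.38 mm²; the cube at (7, 2) is not intersected at this z (z outside [5, 25.5]); Taking the first minus the rest: none of the subtracted shapes is present at this height, so that combined region is unchanged — area = 59.38 mm². At z = 4.16: the cone contributes a regular 16-gon of circumradius 3.252 (interpolated between r1=4.5 and r2=3 at t=0.832) (area = (16/2)·3.252²·sin(360°/16) = 32.38 mm²); the cube at (-1, 15) (footprint 20×9) is included at this height (area 180.00 mm²); After the difference (first − rest): starting from the cone (32.38 mm²), the 20×9 cube at (-1, 15) misses the remaining region (no effect) — area = 32.38 mm²; the cube at (7, 2) is not intersected at this z (z outside [5, 25.5]); Subtracting the remaining from the first: none of the subtracted shapes is present at this height, so the result so far is unchanged — area = 32.38 mm². Checking containment: the cross-section at z = 4.16 is a subset of the cross-section at z = 0.32.

entirely on top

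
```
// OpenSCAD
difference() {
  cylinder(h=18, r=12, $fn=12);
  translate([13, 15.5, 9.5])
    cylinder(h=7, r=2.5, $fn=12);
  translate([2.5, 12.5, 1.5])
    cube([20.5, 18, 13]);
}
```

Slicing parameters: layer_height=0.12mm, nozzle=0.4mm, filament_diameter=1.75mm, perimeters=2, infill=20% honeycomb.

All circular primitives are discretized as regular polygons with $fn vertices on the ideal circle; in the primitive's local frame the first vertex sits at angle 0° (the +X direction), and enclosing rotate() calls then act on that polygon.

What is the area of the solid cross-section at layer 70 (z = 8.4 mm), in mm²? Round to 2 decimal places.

432.00 mm²

At z = 8.4 mm: the r=12 cylinder contributes a regular 12-gon of circumradius 12 (area = (12/2)·12.000²·sin(360°/12) = 432.00 mm²); the cylinder at (13, 15.5) is absent (z outside [9.5, 16.5]); the cube at (2.5, 12.5) (footprint 20.5×18) is included at this height (area 369.00 mm²); After the difference (first − rest): starting from the r=12 cylinder (432.00 mm²), the 20.5×18 cube at (2.5, 12.5) misses the remaining region (no effect) — area = 432.00 mm². Overall, the cross-section is a single solid region. Net area = 432.00 mm².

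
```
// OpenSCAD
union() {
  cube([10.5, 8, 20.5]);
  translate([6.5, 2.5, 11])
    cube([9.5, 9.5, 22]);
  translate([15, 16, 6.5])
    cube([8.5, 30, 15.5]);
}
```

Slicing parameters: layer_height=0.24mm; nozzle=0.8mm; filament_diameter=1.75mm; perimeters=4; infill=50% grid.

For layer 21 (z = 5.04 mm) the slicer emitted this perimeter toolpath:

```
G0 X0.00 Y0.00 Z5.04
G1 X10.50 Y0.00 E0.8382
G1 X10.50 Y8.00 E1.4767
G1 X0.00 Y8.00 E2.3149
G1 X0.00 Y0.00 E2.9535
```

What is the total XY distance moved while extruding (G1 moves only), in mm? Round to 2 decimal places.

37.00 mm

Sum the Euclidean lengths of each G1 segment: total = 37.00 mm.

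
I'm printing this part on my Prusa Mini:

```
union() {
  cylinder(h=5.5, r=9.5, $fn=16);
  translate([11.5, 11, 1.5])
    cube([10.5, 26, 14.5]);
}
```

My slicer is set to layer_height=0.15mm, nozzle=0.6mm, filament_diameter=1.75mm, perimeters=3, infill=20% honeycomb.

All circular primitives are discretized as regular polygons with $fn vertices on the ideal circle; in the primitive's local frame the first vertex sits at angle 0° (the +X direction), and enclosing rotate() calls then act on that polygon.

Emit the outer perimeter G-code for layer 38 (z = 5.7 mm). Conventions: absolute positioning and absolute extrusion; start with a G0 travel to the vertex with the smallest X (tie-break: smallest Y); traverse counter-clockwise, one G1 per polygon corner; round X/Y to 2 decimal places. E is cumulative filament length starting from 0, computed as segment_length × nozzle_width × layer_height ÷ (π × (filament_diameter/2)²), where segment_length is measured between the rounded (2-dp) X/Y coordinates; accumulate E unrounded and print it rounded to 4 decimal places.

G0 X11.50 Y11.00 Z5.70
G1 X22.00 Y11.00 E0.3929
G1 X22.00 Y37.00 E1.3657
G1 X11.50 Y37.00 E1.7586
G1 X11.50 Y11.00 E2.7315

At z = 5.7 mm: the cylinder does not reach this height (z outside [0, 5.5]); the 10.5×26 cube at (11.5, 11) contributes its full rectangle; Combining (union): only the 10.5×26 cube at (11.5, 11) is present, so the union is just that shape — 1 connected region. The outline is a single polygon with 4 vertices. Extrusion per mm of travel: 0.6 × 0.15 / (π × 0.875²) = 0.037418. Accumulating E over each segment gives final E = 2.7315.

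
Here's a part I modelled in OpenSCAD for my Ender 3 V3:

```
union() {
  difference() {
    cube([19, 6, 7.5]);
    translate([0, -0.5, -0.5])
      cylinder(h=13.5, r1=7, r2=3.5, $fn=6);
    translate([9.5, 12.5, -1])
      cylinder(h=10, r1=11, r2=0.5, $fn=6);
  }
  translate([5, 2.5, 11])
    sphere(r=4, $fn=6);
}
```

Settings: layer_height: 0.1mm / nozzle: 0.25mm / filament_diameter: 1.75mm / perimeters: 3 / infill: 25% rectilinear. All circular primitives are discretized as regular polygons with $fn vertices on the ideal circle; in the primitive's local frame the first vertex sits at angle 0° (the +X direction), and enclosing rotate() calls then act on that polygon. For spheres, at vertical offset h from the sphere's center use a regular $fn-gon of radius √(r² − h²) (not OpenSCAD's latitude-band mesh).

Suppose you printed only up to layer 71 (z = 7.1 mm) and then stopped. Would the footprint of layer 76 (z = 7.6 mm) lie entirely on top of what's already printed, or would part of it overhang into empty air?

part overhangs

Compare the two slices. At z = 7.1: the cube (footprint 19×6) is included at this height (area 114.00 mm²); the cone at (0, -0.5) (r1=7→r2=3.5) has section circumradius 5.030 here — a regular 6-gon (area = (6/2)·5.030²·sin(360°/6) = 65.72 mm²); the cone at (9.5, 12.5) (r1=11→r2=0.5) has section circumradius 2.495 here — a regular 6-gon (area = (6/2)·2.495²·sin(360°/6) = 16.17 mm²); Subtracting the remaining from the first: starting from the 19×6 cube (114.00 mm²), the cone at (0, -0.5) partially overlaps it — only the 13.99 mm² overlap (of its 65.72 mm²) is removed, clipping the outline; the cone at (9.5, 12.5) misses the remaining region (no effect) — area = 100.01 mm²; the r=4 sphere at (5, 2.5) contributes a regular 6-gon of circumradius √(4²−3.9²) = 0.889 (area = (6/2)·0.889²·sin(360°/6) = 2.05 mm²); Merging all regions: the r=4 sphere at (5, 2.5) lies entirely inside that combined region, so the union is just that combined region — area = 100.01 mm². At z = 7.6: the cube is not intersected at this z (z outside [0, 7.5]); the cone at (0, -0.5): at t=0.600 of its height the radius interpolates to r₁+(r₂−r₁)t = 4.900, giving a regular 6-gon of that circumradius (area = (6/2)·4.900²·sin(360°/6) = 62.38 mm²); the cone at (9.5, 12.5): at t=0.860 of its height the radius interpolates to r₁+(r₂−r₁)t = 1.970, giving a regular 6-gon of that circumradius (area = (6/2)·1.970²·sin(360°/6) = 10.08 mm²); Subtracting the remaining from the first: the first operand is absent here, so nothing remains; the r=4 sphere at (5, 2.5) slices to a regular 6-gon of circumradius 2.107 (√(r²−h²) with h=3.4 from center) (area = (6/2)·2.107²·sin(360°/6) = 11.54 mm²); Merging all regions: only the r=4 sphere at (5, 2.5) is present, so the union is just that shape — area = 11.54 mm². Checking containment: at z = 7.6 the cross-section extends beyond the z = 7.1 cross-section by about 0.81 mm².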